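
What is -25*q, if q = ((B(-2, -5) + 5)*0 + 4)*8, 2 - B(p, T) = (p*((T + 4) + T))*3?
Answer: -800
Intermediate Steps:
B(p, T) = 2 - 3*p*(4 + 2*T) (B(p, T) = 2 - p*((T + 4) + T)*3 = 2 - p*((4 + T) + T)*3 = 2 - p*(4 + 2*T)*3 = 2 - 3*p*(4 + 2*T))
q = 32 (q = (((2 - 12*(-2) - 6*(-5)*(-2)) + 5)*0 + 4)*8 = (((2 + 24 - 60) + 5)*0 + 4)*8 = ((-34 + 5)*0 + 4)*8 = (-29*0 + 4)*8 = (0 + 4)*8 = 4*8 = 32)
-25*q = -25*32 = -800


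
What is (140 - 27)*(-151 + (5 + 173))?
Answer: 3051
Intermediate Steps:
(140 - 27)*(-151 + (5 + 173)) = 113*(-151 + 178) = 113*27 = 3051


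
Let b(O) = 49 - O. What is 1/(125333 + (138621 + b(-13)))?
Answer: 1/264016 ≈ 3.7876e-6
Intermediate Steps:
1/(125333 + (138621 + b(-13))) = 1/(125333 + (138621 + (49 - 1*(-13)))) = 1/(125333 + (138621 + (49 + 13))) = 1/(125333 + (138621 + 62)) = 1/(125333 + 138683) = 1/264016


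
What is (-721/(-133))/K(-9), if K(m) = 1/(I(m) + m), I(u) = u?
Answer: -1854/19 ≈ -97.579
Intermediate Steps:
K(m) = 1/(2*m) (K(m) = 1/(m + m) = 1/(2*m))
(-721/(-133))/K(-9) = (-721/(-133))/(((½)/(-9))) = (-721*(-1/133))/(((½)*(-⅑))) = 103/(19*(-1/18)) = (103/19)*(-18) = -1854/19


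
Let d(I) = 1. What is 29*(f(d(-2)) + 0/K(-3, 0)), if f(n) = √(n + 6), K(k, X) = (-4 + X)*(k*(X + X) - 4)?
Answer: 29*√7 ≈ 76.727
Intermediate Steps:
K(k, X) = (-4 + X)*(-4 + 2*X*k) (K(k, X) = (-4 + X)*(k*(2*X) - 4) = (-4 + X)*(2*X*k - 4) = (-4 + X)*(-4 + 2*X*k))
f(n) = √(6 + n)
29*(f(d(-2)) + 0/K(-3, 0)) = 29*(√(6 + 1) + 0/(16 - 4*0 - 8*0*(-3) + 2*(-3)*0²)) = 29*(√7 + 0/(16 + 0 + 0 + 2*(-3)*0)) = 29*(√7 + 0/(16 + 0 + 0 + 0)) = 29*(√7 + 0/16) = 29*(√7 + 0*(1/16)) = 29*(√7 + 0) = 29*√7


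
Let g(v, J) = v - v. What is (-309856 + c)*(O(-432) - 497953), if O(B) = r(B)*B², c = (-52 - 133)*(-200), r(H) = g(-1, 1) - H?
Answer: -21862209094440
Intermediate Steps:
g(v, J) = 0
r(H) = -H (r(H) = 0 - H = -H)
c = 37000 (c = -185*(-200) = 37000)
O(B) = -B³ (O(B) = (-B)*B² = -B³)
(-309856 + c)*(O(-432) - 497953) = (-309856 + 37000)*(-1*(-432)³ - 497953) = -272856*(-1*(-80621568) - 497953) = -272856*(80621568 - 497953) = -272856*80123615 = -21862209094440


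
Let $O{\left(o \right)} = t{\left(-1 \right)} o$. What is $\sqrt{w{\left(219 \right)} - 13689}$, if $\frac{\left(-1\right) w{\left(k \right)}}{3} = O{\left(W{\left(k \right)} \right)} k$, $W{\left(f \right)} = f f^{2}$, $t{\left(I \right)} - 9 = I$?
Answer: $9 i \sqrt{681557953} \approx 2.3496 \cdot 10^{5} i$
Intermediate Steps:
$t{\left(I \right)} = 9 + I$
$W{\left(f \right)} = f^{3}$
$O{\left(o \right)} = 8 o$ ($O{\left(o \right)} = \left(9 - 1\right) o = 8 o$)
$w{\left(k \right)} = - 24 k^{4}$ ($w{\left(k \right)} = - 3 \cdot 8 k^{3} k = - 3 \cdot 8 k^{4} = - 24 k^{4}$)
$\sqrt{w{\left(219 \right)} - 13689} = \sqrt{- 24 \cdot 219^{4} - 13689} = \sqrt{\left(-24\right) 2300257521 - 13689} = \sqrt{-55206180504 - 13689} = \sqrt{-55206194193} = 9 i \sqrt{681557953}$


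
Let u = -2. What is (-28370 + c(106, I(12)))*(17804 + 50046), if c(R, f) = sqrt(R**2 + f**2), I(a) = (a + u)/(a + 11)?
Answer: -1924904500 + 5900*sqrt(1485986) ≈ -1.9177e+9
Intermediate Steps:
I(a) = (-2 + a)/(11 + a) (I(a) = (a - 2)/(a + 11) = (-2 + a)/(11 + a))
(-28370 + c(106, I(12)))*(17804 + 50046) = (-28370 + sqrt(106**2 + ((-2 + 12)/(11 + 12))**2))*(17804 + 50046) = (-28370 + sqrt(11236 + (10/23)**2))*67850 = (-28370 + sqrt(11236 + 100/529))*67850 = (-28370 + sqrt(5943944/529))*67850 = (-28370 + 2*sqrt(1485986)/23)*67850 = -1924904500 + 5900*sqrt(1485986)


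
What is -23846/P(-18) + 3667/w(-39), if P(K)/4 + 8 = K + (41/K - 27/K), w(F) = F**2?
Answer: 164981441/733122 ≈ 225.04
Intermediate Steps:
P(K) = -32 + 4*K + 56/K (P(K) = -32 + 4*(K + (41/K - 27/K)) = -32 + 4*(K + 14/K) = -32 + (4*K + 56/K) = -32 + 4*K + 56/K)
-23846/P(-18) + 3667/w(-39) = -23846/(-32 + 4*(-18) + 56/(-18)) + 3667/((-39)**2) = -23846/(-32 - 72 + 56*(-1/18)) + 3667/1521 = -23846/(-32 - 72 - 28/9) + 3667*(1/1521) = -23846/(-964/9) + 3667/1521 = -23846*(-9/964) + 3667/1521 = 107307/482 + 3667/1521 = 164981441/733122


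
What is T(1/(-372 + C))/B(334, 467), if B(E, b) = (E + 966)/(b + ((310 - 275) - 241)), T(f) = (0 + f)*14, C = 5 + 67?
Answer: -609/65000 ≈ -0.0093692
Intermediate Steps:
C = 72
T(f) = 14*f (T(f) = f*14 = 14*f)
B(E, b) = (966 + E)/(-206 + b) (B(E, b) = (966 + E)/(b + (35 - 241)) = (966 + E)/(b - 206) = (966 + E)/(-206 + b))
T(1/(-372 + C))/B(334, 467) = (14/(-372 + 72))/(((966 + 334)/(-206 + 467))) = (14/(-300))/((1300/261)) = (14*(-1/300))/(((1/261)*1300)) = -7/(150*1300/261) = -7/150*261/1300 = -609/65000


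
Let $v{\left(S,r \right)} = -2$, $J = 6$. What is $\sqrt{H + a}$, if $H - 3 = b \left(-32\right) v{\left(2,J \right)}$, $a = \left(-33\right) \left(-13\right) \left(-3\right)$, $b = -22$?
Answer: $2 i \sqrt{673} \approx 51.884 i$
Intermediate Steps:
$a = -1287$ ($a = 429 \left(-3\right) = -1287$)
$H = -1405$ ($H = 3 + \left(-22\right) \left(-32\right) \left(-2\right) = 3 + 704 \left(-2\right) = 3 - 1408 = -1405$)
$\sqrt{H + a} = \sqrt{-1405 - 1287} = \sqrt{-2692} = 2 i \sqrt{673}$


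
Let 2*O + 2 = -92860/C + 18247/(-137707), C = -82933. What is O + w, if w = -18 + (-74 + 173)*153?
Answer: 345548549509105/22840909262 ≈ 15129.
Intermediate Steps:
O = -11566715693/22840909262 (O = -1 + (-92860/(-82933) + 18247/(-137707))/2 = -1 + (-92860*(-1/82933) + 18247*(-1/137707))/2 = -1 + (92860/82933 - 18247/137707)/2 = -1 + (½)*(11274193569/11420454631) = -1 + 11274193569/22840909262 = -11566715693/22840909262 ≈ -0.50640)
w = 15129 (w = -18 + 99*153 = -18 + 15147 = 15129)
O + w = -11566715693/22840909262 + 15129 = 345548549509105/22840909262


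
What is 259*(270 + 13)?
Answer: 73297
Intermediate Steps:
259*(270 + 13) = 259*283 = 73297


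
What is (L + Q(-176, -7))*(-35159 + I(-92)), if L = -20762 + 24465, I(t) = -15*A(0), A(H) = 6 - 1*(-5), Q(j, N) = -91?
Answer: -127590288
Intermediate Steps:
A(H) = 11 (A(H) = 6 + 5 = 11)
I(t) = -165 (I(t) = -15*11 = -165)
L = 3703
(L + Q(-176, -7))*(-35159 + I(-92)) = (3703 - 91)*(-35159 - 165) = 3612*(-35324) = -127590288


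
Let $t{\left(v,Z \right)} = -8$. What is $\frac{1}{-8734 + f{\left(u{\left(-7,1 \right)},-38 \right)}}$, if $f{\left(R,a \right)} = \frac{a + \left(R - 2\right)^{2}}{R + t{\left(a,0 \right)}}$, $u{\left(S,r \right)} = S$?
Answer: $- \frac{15}{131053} \approx -0.00011446$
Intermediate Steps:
$f{\left(R,a \right)} = \frac{a + \left(-2 + R\right)^{2}}{-8 + R}$ ($f{\left(R,a \right)} = \frac{a + \left(R - 2\right)^{2}}{R - 8} = \frac{a + \left(-2 + R\right)^{2}}{-8 + R}$)
$\frac{1}{-8734 + f{\left(u{\left(-7,1 \right)},-38 \right)}} = \frac{1}{-8734 + \frac{-38 + \left(-2 - 7\right)^{2}}{-8 - 7}} = \frac{1}{-8734 + \frac{-38 + \left(-9\right)^{2}}{-15}} = \frac{1}{-8734 - \frac{-38 + 81}{15}} = \frac{1}{-8734 - \frac{43}{15}} = \frac{1}{- \frac{131053}{15}} = - \frac{15}{131053}$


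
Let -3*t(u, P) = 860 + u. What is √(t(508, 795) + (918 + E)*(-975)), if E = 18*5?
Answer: 2*I*√245814 ≈ 991.59*I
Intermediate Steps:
t(u, P) = -860/3 - u/3 (t(u, P) = -(860 + u)/3 = -860/3 - u/3)
E = 90
√(t(508, 795) + (918 + E)*(-975)) = √((-860/3 - ⅓*508) + (918 + 90)*(-975)) = √((-860/3 - 508/3) + 1008*(-975)) = √(-456 - 982800) = √(-983256) = 2*I*√245814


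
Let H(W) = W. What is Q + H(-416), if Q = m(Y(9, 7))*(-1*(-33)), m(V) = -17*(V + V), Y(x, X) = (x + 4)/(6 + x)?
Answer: -6942/5 ≈ -1388.4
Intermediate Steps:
Y(x, X) = (4 + x)/(6 + x)
m(V) = -34*V
Q = -4862/5 (Q = (-34*(4 + 9)/(6 + 9))*(-1*(-33)) = -34*13/15*33 = -442/15*33 = -4862/5 ≈ -972.40)
Q + H(-416) = -4862/5 - 416 = -6942/5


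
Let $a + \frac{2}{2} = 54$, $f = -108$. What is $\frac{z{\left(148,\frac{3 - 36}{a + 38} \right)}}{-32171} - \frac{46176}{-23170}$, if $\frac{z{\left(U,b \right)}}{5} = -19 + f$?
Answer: $\frac{750120523}{372701035} \approx 2.0127$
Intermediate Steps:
$a = 53$ ($a = -1 + 54 = 53$)
$z{\left(U,b \right)} = -635$ ($z{\left(U,b \right)} = 5 \left(-19 - 108\right) = 5 \left(-127\right) = -635$)
$\frac{z{\left(148,\frac{3 - 36}{a + 38} \right)}}{-32171} - \frac{46176}{-23170} = - \frac{635}{-32171} - \frac{46176}{-23170} = \left(-635\right) \left(- \frac{1}{32171}\right) - - \frac{23088}{11585} = \frac{635}{32171} + \frac{23088}{11585} = \frac{750120523}{372701035}$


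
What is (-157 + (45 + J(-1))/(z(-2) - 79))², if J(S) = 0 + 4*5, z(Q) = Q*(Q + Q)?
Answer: 125708944/5041 ≈ 24937.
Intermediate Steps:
z(Q) = 2*Q² (z(Q) = Q*(2*Q) = 2*Q²)
J(S) = 20 (J(S) = 0 + 20 = 20)
(-157 + (45 + J(-1))/(z(-2) - 79))² = (-157 + (45 + 20)/(2*(-2)² - 79))² = (-157 + 65/(2*4 - 79))² = (-157 + 65/(8 - 79))² = (-157 + 65/(-71))² = (-157 + 65*(-1/71))² = (-157 - 65/71)² = (-11212/71)² = 125708944/5041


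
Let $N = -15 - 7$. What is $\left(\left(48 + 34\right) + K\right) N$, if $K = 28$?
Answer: $-2420$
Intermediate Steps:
$N = -22$ ($N = -15 - 7 = -22$)
$\left(\left(48 + 34\right) + K\right) N = \left(\left(48 + 34\right) + 28\right) \left(-22\right) = \left(82 + 28\right) \left(-22\right) = 110 \left(-22\right) = -2420$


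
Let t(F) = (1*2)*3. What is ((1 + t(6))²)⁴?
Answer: 5764801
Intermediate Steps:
t(F) = 6 (t(F) = 2*3 = 6)
((1 + t(6))²)⁴ = ((1 + 6)²)⁴ = (7²)⁴ = 49⁴ = 5764801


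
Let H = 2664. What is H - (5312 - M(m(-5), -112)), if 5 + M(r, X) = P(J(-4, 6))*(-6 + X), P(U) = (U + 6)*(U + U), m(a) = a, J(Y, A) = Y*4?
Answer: -40413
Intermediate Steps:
J(Y, A) = 4*Y
P(U) = 2*U*(6 + U) (P(U) = (6 + U)*(2*U) = 2*U*(6 + U))
M(r, X) = -1925 + 320*X (M(r, X) = -5 + (2*(4*(-4))*(6 + 4*(-4)))*(-6 + X) = -5 + (2*(-16)*(6 - 16))*(-6 + X) = -5 + (2*(-16)*(-10))*(-6 + X) = -5 + 320*(-6 + X) = -5 + (-1920 + 320*X) = -1925 + 320*X)
H - (5312 - M(m(-5), -112)) = 2664 - (5312 - (-1925 + 320*(-112))) = 2664 - (5312 - (-1925 - 35840)) = 2664 - (5312 - 1*(-37765)) = 2664 - (5312 + 37765) = 2664 - 1*43077 = 2664 - 43077 = -40413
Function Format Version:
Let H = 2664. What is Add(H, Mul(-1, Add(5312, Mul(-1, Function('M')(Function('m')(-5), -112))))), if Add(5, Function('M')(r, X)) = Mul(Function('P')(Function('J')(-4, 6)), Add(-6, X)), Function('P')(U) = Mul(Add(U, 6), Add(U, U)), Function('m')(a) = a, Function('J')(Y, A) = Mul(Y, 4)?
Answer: -40413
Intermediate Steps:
Function('J')(Y, A) = Mul(4, Y)
Function('P')(U) = Mul(2, U, Add(6, U)) (Function('P')(U) = Mul(Add(6, U), Mul(2, U)) = Mul(2, U, Add(6, U)))
Function('M')(r, X) = Add(-1925, Mul(320, X)) (Function('M')(r, X) = Add(-5, Mul(Mul(2, Mul(4, -4), Add(6, Mul(4, -4))), Add(-6, X))) = Add(-5, Mul(Mul(2, -16, Add(6, -16)), Add(-6, X))) = Add(-5, Mul(Mul(2, -16, -10), Add(-6, X))) = Add(-5, Mul(320, Add(-6, X))) = Add(-5, Add(-1920, Mul(320, X))) = Add(-1925, Mul(320, X)))
Add(H, Mul(-1, Add(5312, Mul(-1, Function('M')(Function('m')(-5), -112))))) = Add(2664, Mul(-1, Add(5312, Mul(-1, Add(-1925, Mul(320, -112)))))) = Add(2664, Mul(-1, Add(5312, Mul(-1, Add(-1925, -35840))))) = Add(2664, Mul(-1, Add(5312, Mul(-1, -37765)))) = Add(2664, Mul(-1, Add(5312, 37765))) = Add(2664, Mul(-1, 43077)) = Add(2664, -43077) = -40413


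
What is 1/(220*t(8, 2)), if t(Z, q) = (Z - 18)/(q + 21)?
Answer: -23/2200 ≈ -0.010455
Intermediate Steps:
t(Z, q) = (-18 + Z)/(21 + q)
1/(220*t(8, 2)) = 1/(220*(((-18 + 8)/(21 + 2)))) = 1/(220*((-10/23))) = 1/(220*(((1/23)*(-10)))) = 1/(220*(-10/23)) = (1/220)*(-23/10) = -23/2200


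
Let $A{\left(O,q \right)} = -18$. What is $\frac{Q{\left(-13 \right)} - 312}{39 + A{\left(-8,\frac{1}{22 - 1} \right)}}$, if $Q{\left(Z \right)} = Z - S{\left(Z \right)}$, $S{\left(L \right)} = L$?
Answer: $- \frac{104}{7} \approx -14.857$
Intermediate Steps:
$Q{\left(Z \right)} = 0$ ($Q{\left(Z \right)} = Z - Z = 0$)
$\frac{Q{\left(-13 \right)} - 312}{39 + A{\left(-8,\frac{1}{22 - 1} \right)}} = \frac{0 - 312}{39 - 18} = - \frac{312}{21} = \left(-312\right) \frac{1}{21} = - \frac{104}{7}$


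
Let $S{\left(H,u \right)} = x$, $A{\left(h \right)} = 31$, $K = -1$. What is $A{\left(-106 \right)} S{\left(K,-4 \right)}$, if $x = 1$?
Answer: $31$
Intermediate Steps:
$S{\left(H,u \right)} = 1$
$A{\left(-106 \right)} S{\left(K,-4 \right)} = 31 \cdot 1 = 31$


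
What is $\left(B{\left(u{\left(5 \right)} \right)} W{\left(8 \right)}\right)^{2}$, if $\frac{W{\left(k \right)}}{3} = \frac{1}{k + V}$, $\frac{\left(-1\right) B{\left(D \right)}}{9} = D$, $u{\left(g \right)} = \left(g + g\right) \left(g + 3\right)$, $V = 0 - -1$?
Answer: $57600$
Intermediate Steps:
$V = 1$ ($V = 0 + 1 = 1$)
$u{\left(g \right)} = 2 g \left(3 + g\right)$
$B{\left(D \right)} = - 9 D$
$W{\left(k \right)} = \frac{3}{1 + k}$ ($W{\left(k \right)} = \frac{3}{k + 1} = \frac{3}{1 + k}$)
$\left(B{\left(u{\left(5 \right)} \right)} W{\left(8 \right)}\right)^{2} = \left(- 9 \cdot 2 \cdot 5 \left(3 + 5\right) \frac{3}{1 + 8}\right)^{2} = \left(- 9 \cdot 2 \cdot 5 \cdot 8 \cdot \frac{3}{9}\right)^{2} = \left(\left(-9\right) 80 \cdot 3 \cdot \frac{1}{9}\right)^{2} = \left(\left(-720\right) \frac{1}{3}\right)^{2} = \left(-240\right)^{2} = 57600$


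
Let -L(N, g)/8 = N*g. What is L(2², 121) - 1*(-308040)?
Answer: 304168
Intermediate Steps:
L(N, g) = -8*N*g
L(2², 121) - 1*(-308040) = -8*2²*121 - 1*(-308040) = -8*4*121 + 308040 = -3872 + 308040 = 304168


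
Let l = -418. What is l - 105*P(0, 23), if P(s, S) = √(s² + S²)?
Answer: -2833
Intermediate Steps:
P(s, S) = √(S² + s²)
l - 105*P(0, 23) = -418 - 105*√(23² + 0²) = -418 - 105*√(529 + 0) = -418 - 105*√529 = -418 - 105*23 = -418 - 2415 = -2833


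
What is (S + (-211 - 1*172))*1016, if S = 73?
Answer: -314960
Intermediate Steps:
(S + (-211 - 1*172))*1016 = (73 + (-211 - 1*172))*1016 = (73 + (-211 - 172))*1016 = (73 - 383)*1016 = -310*1016 = -314960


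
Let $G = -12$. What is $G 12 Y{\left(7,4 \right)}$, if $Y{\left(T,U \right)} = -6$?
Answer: $864$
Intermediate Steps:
$G 12 Y{\left(7,4 \right)} = \left(-12\right) 12 \left(-6\right) = \left(-144\right) \left(-6\right) = 864$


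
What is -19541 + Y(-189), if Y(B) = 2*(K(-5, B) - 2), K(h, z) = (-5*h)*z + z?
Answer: -29373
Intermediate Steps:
K(h, z) = z - 5*h*z (K(h, z) = -5*h*z + z = z - 5*h*z)
Y(B) = -4 + 52*B (Y(B) = 2*(B*(1 - 5*(-5)) - 2) = 2*(B*(1 + 25) - 2) = 2*(B*26 - 2) = 2*(26*B - 2) = 2*(-2 + 26*B) = -4 + 52*B)
-19541 + Y(-189) = -19541 + (-4 + 52*(-189)) = -19541 + (-4 - 9828) = -19541 - 9832 = -29373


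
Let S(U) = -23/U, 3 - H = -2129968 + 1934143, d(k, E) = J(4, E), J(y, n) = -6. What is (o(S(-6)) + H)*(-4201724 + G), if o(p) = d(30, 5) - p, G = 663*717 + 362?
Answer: -1459233453273/2 ≈ -7.2962e+11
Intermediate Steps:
d(k, E) = -6
H = 195828 (H = 3 - (-2129968 + 1934143) = 3 - 1*(-195825) = 3 + 195825 = 195828)
G = 475733 (G = 475371 + 362 = 475733)
o(p) = -6 - p
(o(S(-6)) + H)*(-4201724 + G) = ((-6 - (-23)/(-6)) + 195828)*(-4201724 + 475733) = ((-6 - (-23)*(-1)/6) + 195828)*(-3725991) = ((-6 - 1*23/6) + 195828)*(-3725991) = ((-6 - 23/6) + 195828)*(-3725991) = (-59/6 + 195828)*(-3725991) = (1174909/6)*(-3725991) = -1459233453273/2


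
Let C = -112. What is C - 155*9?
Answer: -1507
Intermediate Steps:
C - 155*9 = -112 - 155*9 = -112 - 1395 = -1507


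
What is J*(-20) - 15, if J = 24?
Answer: -495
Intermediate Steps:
J*(-20) - 15 = 24*(-20) - 15 = -480 - 15 = -495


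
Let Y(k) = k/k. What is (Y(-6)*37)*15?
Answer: 555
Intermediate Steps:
Y(k) = 1
(Y(-6)*37)*15 = (1*37)*15 = 37*15 = 555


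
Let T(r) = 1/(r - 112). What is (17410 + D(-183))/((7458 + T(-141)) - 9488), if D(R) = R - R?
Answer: -4404730/513591 ≈ -8.5763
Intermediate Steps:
T(r) = 1/(-112 + r)
D(R) = 0
(17410 + D(-183))/((7458 + T(-141)) - 9488) = (17410 + 0)/((7458 + 1/(-112 - 141)) - 9488) = 17410/((7458 + 1/(-253)) - 9488) = 17410/((7458 - 1/253) - 9488) = 17410/(1886873/253 - 9488) = 17410/(-513591/253) = 17410*(-253/513591) = -4404730/513591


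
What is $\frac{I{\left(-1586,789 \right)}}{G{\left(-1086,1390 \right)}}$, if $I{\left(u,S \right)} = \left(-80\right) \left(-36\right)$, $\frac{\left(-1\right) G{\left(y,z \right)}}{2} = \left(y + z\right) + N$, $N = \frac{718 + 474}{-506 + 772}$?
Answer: $- \frac{15960}{3419} \approx -4.668$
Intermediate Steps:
$N = \frac{596}{133}$ ($N = \frac{1192}{266} = 1192 \cdot \frac{1}{266} = \frac{596}{133} \approx 4.4812$)
$G{\left(y,z \right)} = - \frac{1192}{133} - 2 y - 2 z$ ($G{\left(y,z \right)} = - 2 \left(\left(y + z\right) + \frac{596}{133}\right) = - 2 \left(\frac{596}{133} + y + z\right) = - \frac{1192}{133} - 2 y - 2 z$)
$I{\left(u,S \right)} = 2880$
$\frac{I{\left(-1586,789 \right)}}{G{\left(-1086,1390 \right)}} = \frac{2880}{- \frac{1192}{133} - -2172 - 2780} = \frac{2880}{- \frac{1192}{133} + 2172 - 2780} = \frac{2880}{- \frac{82056}{133}} = 2880 \left(- \frac{133}{82056}\right) = - \frac{15960}{3419}$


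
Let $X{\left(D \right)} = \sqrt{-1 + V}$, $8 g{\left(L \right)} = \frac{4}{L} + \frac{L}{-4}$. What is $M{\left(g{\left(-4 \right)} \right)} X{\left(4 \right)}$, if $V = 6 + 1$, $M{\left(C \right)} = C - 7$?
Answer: $- 7 \sqrt{6} \approx -17.146$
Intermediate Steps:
$g{\left(L \right)} = \frac{1}{2 L} - \frac{L}{32}$ ($g{\left(L \right)} = \frac{\frac{4}{L} + \frac{L}{-4}}{8} = \frac{\frac{4}{L} + L \left(- \frac{1}{4}\right)}{8} = \frac{\frac{4}{L} - \frac{L}{4}}{8} = \frac{1}{2 L} - \frac{L}{32}$)
$M{\left(C \right)} = -7 + C$ ($M{\left(C \right)} = C - 7 = -7 + C$)
$V = 7$
$X{\left(D \right)} = \sqrt{6}$ ($X{\left(D \right)} = \sqrt{-1 + 7} = \sqrt{6}$)
$M{\left(g{\left(-4 \right)} \right)} X{\left(4 \right)} = \left(-7 + \frac{16 - \left(-4\right)^{2}}{32 \left(-4\right)}\right) \sqrt{6} = \left(-7 + \frac{1}{32} \left(- \frac{1}{4}\right) \left(16 - 16\right)\right) \sqrt{6} = \left(-7 + \frac{1}{32} \left(- \frac{1}{4}\right) 0\right) \sqrt{6} = \left(-7 + 0\right) \sqrt{6} = - 7 \sqrt{6}$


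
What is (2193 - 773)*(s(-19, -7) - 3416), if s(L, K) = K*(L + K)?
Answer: -4592280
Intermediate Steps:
s(L, K) = K*(K + L)
(2193 - 773)*(s(-19, -7) - 3416) = (2193 - 773)*(-7*(-7 - 19) - 3416) = 1420*(-7*(-26) - 3416) = 1420*(182 - 3416) = 1420*(-3234) = -4592280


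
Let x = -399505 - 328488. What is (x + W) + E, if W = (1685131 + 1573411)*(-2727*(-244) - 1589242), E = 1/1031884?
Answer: -3106401949641044123/1031884 ≈ -3.0104e+12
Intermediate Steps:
E = 1/1031884 ≈ 9.6910e-7
x = -727993
W = -3010417060868 (W = 3258542*(665388 - 1589242) = 3258542*(-923854) = -3010417060868)
(x + W) + E = (-727993 - 3010417060868) + 1/1031884 = -3010417788861 + 1/1031884 = -3106401949641044123/1031884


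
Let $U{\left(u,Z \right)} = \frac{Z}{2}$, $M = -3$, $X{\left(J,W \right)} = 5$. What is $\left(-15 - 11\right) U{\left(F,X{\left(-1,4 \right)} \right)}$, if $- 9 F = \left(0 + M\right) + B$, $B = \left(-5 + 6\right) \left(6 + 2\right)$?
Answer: $-65$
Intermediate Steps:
$B = 8$ ($B = 1 \cdot 8 = 8$)
$F = - \frac{5}{9}$ ($F = - \frac{\left(0 - 3\right) + 8}{9} = - \frac{-3 + 8}{9} = \left(- \frac{1}{9}\right) 5 = - \frac{5}{9} \approx -0.55556$)
$U{\left(u,Z \right)} = \frac{Z}{2}$ ($U{\left(u,Z \right)} = Z \frac{1}{2} = \frac{Z}{2}$)
$\left(-15 - 11\right) U{\left(F,X{\left(-1,4 \right)} \right)} = \left(-15 - 11\right) \frac{1}{2} \cdot 5 = \left(-26\right) \frac{5}{2} = -65$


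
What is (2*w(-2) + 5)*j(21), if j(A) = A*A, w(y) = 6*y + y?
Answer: -10143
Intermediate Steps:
w(y) = 7*y
j(A) = A**2
(2*w(-2) + 5)*j(21) = (2*(7*(-2)) + 5)*21**2 = (2*(-14) + 5)*441 = (-28 + 5)*441 = -23*441 = -10143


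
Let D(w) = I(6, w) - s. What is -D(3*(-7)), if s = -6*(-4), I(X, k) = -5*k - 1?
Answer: -80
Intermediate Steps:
I(X, k) = -1 - 5*k
s = 24
D(w) = -25 - 5*w (D(w) = (-1 - 5*w) - 1*24 = (-1 - 5*w) - 24 = -25 - 5*w)
-D(3*(-7)) = -(-25 - 15*(-7)) = -(-25 - 5*(-21)) = -(-25 + 105) = -1*80 = -80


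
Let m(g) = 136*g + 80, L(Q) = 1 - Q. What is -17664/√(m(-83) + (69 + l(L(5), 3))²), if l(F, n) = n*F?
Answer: 5888*I*√7959/2653 ≈ 198.0*I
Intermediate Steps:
l(F, n) = F*n
m(g) = 80 + 136*g
-17664/√(m(-83) + (69 + l(L(5), 3))²) = -17664/√((80 + 136*(-83)) + (69 + (1 - 1*5)*3)²) = -17664/√((80 - 11288) + (69 + (1 - 5)*3)²) = -17664/√(-11208 + (69 - 4*3)²) = -17664/√(-11208 + (69 - 12)²) = -17664/√(-11208 + 57²) = -17664/√(-11208 + 3249) = -17664*(-I*√7959/7959) = -(-5888)*I*√7959/2653 = 5888*I*√7959/2653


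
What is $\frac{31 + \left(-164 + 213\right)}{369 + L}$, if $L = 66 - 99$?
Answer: $\frac{5}{21} \approx 0.2381$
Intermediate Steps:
$L = -33$ ($L = 66 - 99 = -33$)
$\frac{31 + \left(-164 + 213\right)}{369 + L} = \frac{31 + \left(-164 + 213\right)}{369 - 33} = \frac{31 + 49}{336} = 80 \cdot \frac{1}{336} = \frac{5}{21}$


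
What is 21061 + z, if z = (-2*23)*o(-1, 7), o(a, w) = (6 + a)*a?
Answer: 21291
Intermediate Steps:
o(a, w) = a*(6 + a)
z = 230 (z = (-2*23)*(-(6 - 1)) = -(-46)*5 = -46*(-5) = 230)
21061 + z = 21061 + 230 = 21291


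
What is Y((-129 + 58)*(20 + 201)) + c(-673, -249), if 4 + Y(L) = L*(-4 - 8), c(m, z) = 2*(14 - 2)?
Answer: 188312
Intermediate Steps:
c(m, z) = 24 (c(m, z) = 2*12 = 24)
Y(L) = -4 - 12*L (Y(L) = -4 + L*(-4 - 8) = -4 + L*(-12) = -4 - 12*L)
Y((-129 + 58)*(20 + 201)) + c(-673, -249) = (-4 - 12*(-129 + 58)*(20 + 201)) + 24 = (-4 - (-852)*221) + 24 = (-4 - 12*(-15691)) + 24 = (-4 + 188292) + 24 = 188288 + 24 = 188312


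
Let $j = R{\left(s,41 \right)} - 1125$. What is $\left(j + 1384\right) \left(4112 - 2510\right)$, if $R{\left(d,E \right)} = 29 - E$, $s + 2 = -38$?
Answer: $395694$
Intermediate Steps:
$s = -40$ ($s = -2 - 38 = -40$)
$j = -1137$ ($j = \left(29 - 41\right) - 1125 = -12 - 1125 = -1137$)
$\left(j + 1384\right) \left(4112 - 2510\right) = \left(-1137 + 1384\right) \left(4112 - 2510\right) = 247 \cdot 1602 = 395694$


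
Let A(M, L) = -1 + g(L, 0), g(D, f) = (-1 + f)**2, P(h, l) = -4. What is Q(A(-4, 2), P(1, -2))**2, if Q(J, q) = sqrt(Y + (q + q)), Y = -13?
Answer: -21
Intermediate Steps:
A(M, L) = 0 (A(M, L) = -1 + (-1 + 0)**2 = -1 + (-1)**2 = -1 + 1 = 0)
Q(J, q) = sqrt(-13 + 2*q) (Q(J, q) = sqrt(-13 + (q + q)) = sqrt(-13 + 2*q))
Q(A(-4, 2), P(1, -2))**2 = (sqrt(-13 + 2*(-4)))**2 = (sqrt(-13 - 8))**2 = (sqrt(-21))**2 = (I*sqrt(21))**2 = -21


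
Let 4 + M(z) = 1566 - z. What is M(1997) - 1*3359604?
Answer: -3360039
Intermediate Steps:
M(z) = 1562 - z (M(z) = -4 + (1566 - z) = 1562 - z)
M(1997) - 1*3359604 = (1562 - 1*1997) - 1*3359604 = (1562 - 1997) - 3359604 = -435 - 3359604 = -3360039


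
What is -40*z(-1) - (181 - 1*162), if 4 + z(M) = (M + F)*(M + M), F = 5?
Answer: 461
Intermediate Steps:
z(M) = -4 + 2*M*(5 + M) (z(M) = -4 + (M + 5)*(M + M) = -4 + (5 + M)*(2*M) = -4 + 2*M*(5 + M))
-40*z(-1) - (181 - 1*162) = -40*(-4 + 2*(-1)² + 10*(-1)) - (181 - 1*162) = -40*(-4 + 2*1 - 10) - (181 - 162) = -40*(-4 + 2 - 10) - 1*19 = -40*(-12) - 19 = 480 - 19 = 461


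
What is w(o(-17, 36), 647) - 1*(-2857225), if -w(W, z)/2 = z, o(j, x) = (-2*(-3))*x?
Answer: 2855931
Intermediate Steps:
o(j, x) = 6*x
w(W, z) = -2*z
w(o(-17, 36), 647) - 1*(-2857225) = -2*647 - 1*(-2857225) = -1294 + 2857225 = 2855931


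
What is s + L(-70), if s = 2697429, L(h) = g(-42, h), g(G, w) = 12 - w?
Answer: 2697511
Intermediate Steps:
L(h) = 12 - h
s + L(-70) = 2697429 + (12 - 1*(-70)) = 2697429 + (12 + 70) = 2697429 + 82 = 2697511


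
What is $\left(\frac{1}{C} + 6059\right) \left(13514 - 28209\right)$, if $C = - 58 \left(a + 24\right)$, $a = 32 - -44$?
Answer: $- \frac{103282922861}{1160} \approx -8.9037 \cdot 10^{7}$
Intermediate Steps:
$a = 76$ ($a = 32 + 44 = 76$)
$C = -5800$ ($C = - 58 \left(76 + 24\right) = \left(-58\right) 100 = -5800$)
$\left(\frac{1}{C} + 6059\right) \left(13514 - 28209\right) = \left(\frac{1}{-5800} + 6059\right) \left(13514 - 28209\right) = \left(- \frac{1}{5800} + 6059\right) \left(-14695\right) = \frac{35142199}{5800} \left(-14695\right) = - \frac{103282922861}{1160}$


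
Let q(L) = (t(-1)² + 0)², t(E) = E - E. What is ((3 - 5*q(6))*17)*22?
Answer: 1122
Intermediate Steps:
t(E) = 0
q(L) = 0 (q(L) = (0² + 0)² = (0 + 0)² = 0² = 0)
((3 - 5*q(6))*17)*22 = ((3 - 5*0)*17)*22 = ((3 + 0)*17)*22 = (3*17)*22 = 51*22 = 1122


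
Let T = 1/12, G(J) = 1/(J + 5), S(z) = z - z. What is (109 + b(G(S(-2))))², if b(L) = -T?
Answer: 1708249/144 ≈ 11863.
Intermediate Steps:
S(z) = 0
G(J) = 1/(5 + J)
T = 1/12 ≈ 0.083333
b(L) = -1/12 (b(L) = -1*1/12 = -1/12)
(109 + b(G(S(-2))))² = (109 - 1/12)² = (1307/12)² = 1708249/144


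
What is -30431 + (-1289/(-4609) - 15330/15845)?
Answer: -444482828304/14605921 ≈ -30432.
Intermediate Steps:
-30431 + (-1289/(-4609) - 15330/15845) = -30431 + (-1289*(-1/4609) - 15330*1/15845) = -30431 + (1289/4609 - 3066/3169) = -30431 - 10046353/14605921 = -444482828304/14605921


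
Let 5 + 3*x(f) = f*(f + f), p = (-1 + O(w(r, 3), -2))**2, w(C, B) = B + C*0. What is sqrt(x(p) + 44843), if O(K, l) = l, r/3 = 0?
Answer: sqrt(404058)/3 ≈ 211.89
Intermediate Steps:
r = 0 (r = 3*0 = 0)
w(C, B) = B (w(C, B) = B + 0 = B)
p = 9 (p = (-1 - 2)**2 = (-3)**2 = 9)
x(f) = -5/3 + 2*f**2/3 (x(f) = -5/3 + (f*(f + f))/3 = -5/3 + (f*(2*f))/3 = -5/3 + (2*f**2)/3 = -5/3 + 2*f**2/3)
sqrt(x(p) + 44843) = sqrt((-5/3 + (2/3)*9**2) + 44843) = sqrt((-5/3 + (2/3)*81) + 44843) = sqrt((-5/3 + 54) + 44843) = sqrt(157/3 + 44843) = sqrt(134686/3) = sqrt(404058)/3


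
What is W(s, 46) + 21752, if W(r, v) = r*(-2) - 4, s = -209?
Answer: 22166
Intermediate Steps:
W(r, v) = -4 - 2*r (W(r, v) = -2*r - 4 = -4 - 2*r)
W(s, 46) + 21752 = (-4 - 2*(-209)) + 21752 = (-4 + 418) + 21752 = 414 + 21752 = 22166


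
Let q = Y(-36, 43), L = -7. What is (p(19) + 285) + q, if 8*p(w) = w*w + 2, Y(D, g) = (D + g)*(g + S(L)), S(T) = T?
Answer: 4659/8 ≈ 582.38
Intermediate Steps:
Y(D, g) = (-7 + g)*(D + g) (Y(D, g) = (D + g)*(g - 7) = (D + g)*(-7 + g) = (-7 + g)*(D + g))
q = 252 (q = 43**2 - 7*(-36) - 7*43 - 36*43 = 1849 + 252 - 301 - 1548 = 252)
p(w) = 1/4 + w**2/8 (p(w) = (w*w + 2)/8 = (w**2 + 2)/8 = (2 + w**2)/8 = 1/4 + w**2/8)
(p(19) + 285) + q = ((1/4 + (1/8)*19**2) + 285) + 252 = ((1/4 + (1/8)*361) + 285) + 252 = ((1/4 + 361/8) + 285) + 252 = (363/8 + 285) + 252 = 2643/8 + 252 = 4659/8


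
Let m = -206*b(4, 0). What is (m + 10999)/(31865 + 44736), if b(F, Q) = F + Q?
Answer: 10175/76601 ≈ 0.13283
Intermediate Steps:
m = -824 (m = -206*(4 + 0) = -206*4 = -824)
(m + 10999)/(31865 + 44736) = (-824 + 10999)/(31865 + 44736) = 10175/76601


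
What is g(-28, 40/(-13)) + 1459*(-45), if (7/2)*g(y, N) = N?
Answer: -5974685/91 ≈ -65656.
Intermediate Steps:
g(y, N) = 2*N/7
g(-28, 40/(-13)) + 1459*(-45) = 2*(40/(-13))/7 + 1459*(-45) = 2*(40*(-1/13))/7 - 65655 = (2/7)*(-40/13) - 65655 = -80/91 - 65655 = -5974685/91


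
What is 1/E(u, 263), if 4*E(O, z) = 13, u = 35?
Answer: 4/13 ≈ 0.30769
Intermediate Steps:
E(O, z) = 13/4 (E(O, z) = (¼)*13 = 13/4)
1/E(u, 263) = 1/(13/4) = 4/13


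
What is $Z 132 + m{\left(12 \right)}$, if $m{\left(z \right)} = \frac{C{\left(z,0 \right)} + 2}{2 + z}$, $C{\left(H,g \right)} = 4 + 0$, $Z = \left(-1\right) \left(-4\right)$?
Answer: $\frac{3699}{7} \approx 528.43$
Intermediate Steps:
$Z = 4$
$C{\left(H,g \right)} = 4$
$m{\left(z \right)} = \frac{6}{2 + z}$ ($m{\left(z \right)} = \frac{4 + 2}{2 + z} = \frac{6}{2 + z}$)
$Z 132 + m{\left(12 \right)} = 4 \cdot 132 + \frac{6}{2 + 12} = 528 + \frac{6}{14} = 528 + 6 \cdot \frac{1}{14} = 528 + \frac{3}{7} = \frac{3699}{7}$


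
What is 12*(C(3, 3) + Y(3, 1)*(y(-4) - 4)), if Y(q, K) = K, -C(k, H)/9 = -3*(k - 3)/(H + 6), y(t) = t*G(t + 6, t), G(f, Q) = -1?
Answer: 0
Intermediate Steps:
y(t) = -t (y(t) = t*(-1) = -t)
C(k, H) = 27*(-3 + k)/(6 + H) (C(k, H) = -(-27)*(k - 3)/(H + 6) = -(-27)*(-3 + k)/(6 + H) = 27*(-3 + k)/(6 + H))
12*(C(3, 3) + Y(3, 1)*(y(-4) - 4)) = 12*(27*(-3 + 3)/(6 + 3) + 1*(-1*(-4) - 4)) = 12*(27*0/9 + 1*(4 - 4)) = 12*(27*(⅑)*0 + 1*0) = 12*(0 + 0) = 12*0 = 0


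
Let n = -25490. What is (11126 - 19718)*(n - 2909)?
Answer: 244004208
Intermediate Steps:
(11126 - 19718)*(n - 2909) = (11126 - 19718)*(-25490 - 2909) = -8592*(-28399) = 244004208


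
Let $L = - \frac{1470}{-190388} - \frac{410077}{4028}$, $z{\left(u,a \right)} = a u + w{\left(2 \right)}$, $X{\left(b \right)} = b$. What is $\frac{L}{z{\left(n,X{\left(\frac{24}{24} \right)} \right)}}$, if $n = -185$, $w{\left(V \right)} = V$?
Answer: $\frac{1027208141}{1846573212} \approx 0.55628$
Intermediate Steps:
$z{\left(u,a \right)} = 2 + a u$ ($z{\left(u,a \right)} = a u + 2 = 2 + a u$)
$L = - \frac{1027208141}{10090564}$ ($L = \left(-1470\right) \left(- \frac{1}{190388}\right) - \frac{21583}{212} = \frac{735}{95194} - \frac{21583}{212} = - \frac{1027208141}{10090564} \approx -101.8$)
$\frac{L}{z{\left(n,X{\left(\frac{24}{24} \right)} \right)}} = - \frac{1027208141}{10090564 \left(2 + \frac{24}{24} \left(-185\right)\right)} = - \frac{1027208141}{10090564 \left(2 + 24 \cdot \frac{1}{24} \left(-185\right)\right)} = - \frac{1027208141}{10090564 \left(2 + 1 \left(-185\right)\right)} = - \frac{1027208141}{10090564 \left(2 - 185\right)} = - \frac{1027208141}{10090564 \left(-183\right)} = \left(- \frac{1027208141}{10090564}\right) \left(- \frac{1}{183}\right) = \frac{1027208141}{1846573212}$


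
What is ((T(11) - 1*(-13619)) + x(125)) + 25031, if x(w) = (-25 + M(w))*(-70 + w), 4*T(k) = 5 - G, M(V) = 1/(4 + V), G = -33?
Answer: 9619511/258 ≈ 37285.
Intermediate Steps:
T(k) = 19/2 (T(k) = (5 - 1*(-33))/4 = (5 + 33)/4 = (¼)*38 = 19/2)
x(w) = (-70 + w)*(-25 + 1/(4 + w)) (x(w) = (-25 + 1/(4 + w))*(-70 + w) = (-70 + w)*(-25 + 1/(4 + w)))
((T(11) - 1*(-13619)) + x(125)) + 25031 = ((19/2 - 1*(-13619)) + (6930 - 25*125² + 1651*125)/(4 + 125)) + 25031 = ((19/2 + 13619) + (6930 - 25*15625 + 206375)/129) + 25031 = (27257/2 + (6930 - 390625 + 206375)/129) + 25031 = (27257/2 + (1/129)*(-177320)) + 25031 = (27257/2 - 177320/129) + 25031 = 3161513/258 + 25031 = 9619511/258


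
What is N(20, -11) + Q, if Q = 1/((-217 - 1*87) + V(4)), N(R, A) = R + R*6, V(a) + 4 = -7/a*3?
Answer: 175416/1253 ≈ 140.00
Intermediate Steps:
V(a) = -4 - 21/a (V(a) = -4 - 7/a*3 = -4 - 21/a)
N(R, A) = 7*R (N(R, A) = R + 6*R = 7*R)
Q = -4/1253 (Q = 1/((-217 - 1*87) + (-4 - 21/4)) = 1/((-217 - 87) + (-4 - 21*¼)) = 1/(-304 + (-4 - 21/4)) = 1/(-304 - 37/4) = 1/(-1253/4) = -4/1253 ≈ -0.0031923)
N(20, -11) + Q = 7*20 - 4/1253 = 140 - 4/1253 = 175416/1253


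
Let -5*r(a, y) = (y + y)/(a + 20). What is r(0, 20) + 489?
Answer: 2443/5 ≈ 488.60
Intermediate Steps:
r(a, y) = -2*y/(5*(20 + a)) (r(a, y) = -(y + y)/(5*(a + 20)) = -2*y/(5*(20 + a)))
r(0, 20) + 489 = -2*20/(100 + 5*0) + 489 = -2*20/(100 + 0) + 489 = -2*20/100 + 489 = -2*20*1/100 + 489 = -⅖ + 489 = 2443/5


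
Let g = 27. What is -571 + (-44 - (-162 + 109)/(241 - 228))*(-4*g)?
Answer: 48629/13 ≈ 3740.7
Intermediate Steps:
-571 + (-44 - (-162 + 109)/(241 - 228))*(-4*g) = -571 + (-44 - (-162 + 109)/(241 - 228))*(-4*27) = -571 + (-44 - (-53)/13)*(-108) = -571 + (-44 - 1*(-53/13))*(-108) = -571 + (-44 + 53/13)*(-108) = -571 - 519/13*(-108) = -571 + 56052/13 = 48629/13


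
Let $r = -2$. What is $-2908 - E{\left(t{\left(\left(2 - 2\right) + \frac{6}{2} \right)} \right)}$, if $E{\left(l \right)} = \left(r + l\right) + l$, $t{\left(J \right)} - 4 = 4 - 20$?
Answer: $-2882$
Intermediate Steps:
$t{\left(J \right)} = -12$ ($t{\left(J \right)} = 4 + \left(4 - 20\right) = 4 - 16 = -12$)
$E{\left(l \right)} = -2 + 2 l$ ($E{\left(l \right)} = \left(-2 + l\right) + l = -2 + 2 l$)
$-2908 - E{\left(t{\left(\left(2 - 2\right) + \frac{6}{2} \right)} \right)} = -2908 - \left(-2 + 2 \left(-12\right)\right) = -2908 - \left(-2 - 24\right) = -2908 - -26 = -2908 + 26 = -2882$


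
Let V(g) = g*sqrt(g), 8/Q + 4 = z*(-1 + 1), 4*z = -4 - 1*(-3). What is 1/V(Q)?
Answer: I*sqrt(2)/4 ≈ 0.35355*I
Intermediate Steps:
z = -1/4 (z = (-4 - 1*(-3))/4 = (-4 + 3)/4 = (1/4)*(-1) = -1/4 ≈ -0.25000)
Q = -2 (Q = 8/(-4 - (-1 + 1)/4) = 8/(-4 - 1/4*0) = 8/(-4 + 0) = 8/(-4) = 8*(-1/4) = -2)
V(g) = g**(3/2)
1/V(Q) = 1/((-2)**(3/2)) = 1/(-2*I*sqrt(2)) = I*sqrt(2)/4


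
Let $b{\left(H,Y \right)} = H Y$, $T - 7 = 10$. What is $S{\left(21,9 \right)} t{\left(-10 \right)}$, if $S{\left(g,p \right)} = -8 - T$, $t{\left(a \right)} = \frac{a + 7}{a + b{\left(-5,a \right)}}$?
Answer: $\frac{15}{8} \approx 1.875$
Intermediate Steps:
$T = 17$ ($T = 7 + 10 = 17$)
$t{\left(a \right)} = - \frac{7 + a}{4 a}$ ($t{\left(a \right)} = \frac{a + 7}{a - 5 a} = \frac{7 + a}{\left(-4\right) a} = \left(7 + a\right) \left(- \frac{1}{4 a}\right) = - \frac{7 + a}{4 a}$)
$S{\left(g,p \right)} = -25$ ($S{\left(g,p \right)} = -8 - 17 = -25$)
$S{\left(21,9 \right)} t{\left(-10 \right)} = - 25 \frac{-7 - -10}{4 \left(-10\right)} = - 25 \cdot \frac{1}{4} \left(- \frac{1}{10}\right) \left(-7 + 10\right) = - 25 \cdot \frac{1}{4} \left(- \frac{1}{10}\right) 3 = \left(-25\right) \left(- \frac{3}{40}\right) = \frac{15}{8}$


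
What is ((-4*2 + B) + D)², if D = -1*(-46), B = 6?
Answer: 1936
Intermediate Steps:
D = 46
((-4*2 + B) + D)² = ((-4*2 + 6) + 46)² = ((-8 + 6) + 46)² = (-2 + 46)² = 44² = 1936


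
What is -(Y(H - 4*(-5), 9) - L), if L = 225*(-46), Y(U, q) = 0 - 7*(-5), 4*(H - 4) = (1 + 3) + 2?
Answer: -10385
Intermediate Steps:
H = 11/2 (H = 4 + ((1 + 3) + 2)/4 = 4 + (4 + 2)/4 = 4 + (¼)*6 = 4 + 3/2 = 11/2 ≈ 5.5000)
Y(U, q) = 35 (Y(U, q) = 0 + 35 = 35)
L = -10350
-(Y(H - 4*(-5), 9) - L) = -(35 - 1*(-10350)) = -(35 + 10350) = -1*10385 = -10385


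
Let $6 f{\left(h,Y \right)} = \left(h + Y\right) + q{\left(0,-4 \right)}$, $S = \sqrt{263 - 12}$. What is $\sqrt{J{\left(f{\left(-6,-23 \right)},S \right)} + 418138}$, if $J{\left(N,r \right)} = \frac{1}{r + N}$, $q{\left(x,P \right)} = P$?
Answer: $\sqrt{418138 - \frac{1}{\frac{11}{2} - \sqrt{251}}} \approx 646.64$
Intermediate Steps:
$S = \sqrt{251}$ ($S = \sqrt{263 - 12} = \sqrt{251} \approx 15.843$)
$f{\left(h,Y \right)} = - \frac{2}{3} + \frac{Y}{6} + \frac{h}{6}$ ($f{\left(h,Y \right)} = \frac{\left(h + Y\right) - 4}{6} = \frac{\left(Y + h\right) - 4}{6} = \frac{-4 + Y + h}{6} = - \frac{2}{3} + \frac{Y}{6} + \frac{h}{6}$)
$J{\left(N,r \right)} = \frac{1}{N + r}$
$\sqrt{J{\left(f{\left(-6,-23 \right)},S \right)} + 418138} = \sqrt{\frac{1}{\left(- \frac{2}{3} + \frac{1}{6} \left(-23\right) + \frac{1}{6} \left(-6\right)\right) + \sqrt{251}} + 418138} = \sqrt{\frac{1}{\left(- \frac{2}{3} - \frac{23}{6} - 1\right) + \sqrt{251}} + 418138} = \sqrt{\frac{1}{- \frac{11}{2} + \sqrt{251}} + 418138} = \sqrt{418138 + \frac{1}{- \frac{11}{2} + \sqrt{251}}}$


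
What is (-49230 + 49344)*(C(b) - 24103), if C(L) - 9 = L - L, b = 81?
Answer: -2746716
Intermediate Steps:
C(L) = 9 (C(L) = 9 + (L - L) = 9 + 0 = 9)
(-49230 + 49344)*(C(b) - 24103) = (-49230 + 49344)*(9 - 24103) = 114*(-24094) = -2746716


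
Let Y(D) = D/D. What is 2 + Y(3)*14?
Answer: 16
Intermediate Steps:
Y(D) = 1
2 + Y(3)*14 = 2 + 1*14 = 2 + 14 = 16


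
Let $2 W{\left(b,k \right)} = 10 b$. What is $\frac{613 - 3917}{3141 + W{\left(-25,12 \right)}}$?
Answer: $- \frac{413}{377} \approx -1.0955$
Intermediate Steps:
$W{\left(b,k \right)} = 5 b$ ($W{\left(b,k \right)} = \frac{10 b}{2} = 5 b$)
$\frac{613 - 3917}{3141 + W{\left(-25,12 \right)}} = \frac{613 - 3917}{3141 + 5 \left(-25\right)} = - \frac{3304}{3141 - 125} = - \frac{3304}{3016} = \left(-3304\right) \frac{1}{3016} = - \frac{413}{377}$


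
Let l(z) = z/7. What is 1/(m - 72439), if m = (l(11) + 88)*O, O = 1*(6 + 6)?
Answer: -7/499549 ≈ -1.4013e-5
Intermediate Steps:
l(z) = z/7 (l(z) = z*(⅐) = z/7)
O = 12 (O = 1*12 = 12)
m = 7524/7 (m = ((⅐)*11 + 88)*12 = (11/7 + 88)*12 = (627/7)*12 = 7524/7 ≈ 1074.9)
1/(m - 72439) = 1/(7524/7 - 72439) = 1/(-499549/7) = -7/499549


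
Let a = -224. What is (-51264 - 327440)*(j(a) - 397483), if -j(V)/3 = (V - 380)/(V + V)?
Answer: 1053709536281/7 ≈ 1.5053e+11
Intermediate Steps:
j(V) = -3*(-380 + V)/(2*V) (j(V) = -3*(V - 380)/(V + V) = -3*(-380 + V)/(2*V))
(-51264 - 327440)*(j(a) - 397483) = (-51264 - 327440)*((-3/2 + 570/(-224)) - 397483) = -378704*((-3/2 + 570*(-1/224)) - 397483) = -378704*((-3/2 - 285/112) - 397483) = -378704*(-453/112 - 397483) = -378704*(-44518549/112) = 1053709536281/7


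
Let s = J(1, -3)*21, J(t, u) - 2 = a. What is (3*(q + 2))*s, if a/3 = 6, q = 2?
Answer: 5040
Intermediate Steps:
a = 18 (a = 3*6 = 18)
J(t, u) = 20 (J(t, u) = 2 + 18 = 20)
s = 420 (s = 20*21 = 420)
(3*(q + 2))*s = (3*(2 + 2))*420 = (3*4)*420 = 12*420 = 5040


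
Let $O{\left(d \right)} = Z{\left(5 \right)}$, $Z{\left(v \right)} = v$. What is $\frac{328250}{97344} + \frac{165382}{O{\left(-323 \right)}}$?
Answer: $\frac{619253333}{18720} \approx 33080.0$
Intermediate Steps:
$O{\left(d \right)} = 5$
$\frac{328250}{97344} + \frac{165382}{O{\left(-323 \right)}} = \frac{328250}{97344} + \frac{165382}{5} = 328250 \cdot \frac{1}{97344} + 165382 \cdot \frac{1}{5} = \frac{12625}{3744} + \frac{165382}{5} = \frac{619253333}{18720}$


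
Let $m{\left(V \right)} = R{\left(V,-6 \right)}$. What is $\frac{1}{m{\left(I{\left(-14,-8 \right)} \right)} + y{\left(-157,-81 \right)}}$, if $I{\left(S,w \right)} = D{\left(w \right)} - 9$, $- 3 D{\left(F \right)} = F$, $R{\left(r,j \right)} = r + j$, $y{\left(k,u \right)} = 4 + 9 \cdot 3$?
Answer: $\frac{3}{56} \approx 0.053571$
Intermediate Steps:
$y{\left(k,u \right)} = 31$ ($y{\left(k,u \right)} = 4 + 27 = 31$)
$R{\left(r,j \right)} = j + r$
$D{\left(F \right)} = - \frac{F}{3}$
$I{\left(S,w \right)} = -9 - \frac{w}{3}$ ($I{\left(S,w \right)} = - \frac{w}{3} - 9 = -9 - \frac{w}{3}$)
$m{\left(V \right)} = -6 + V$
$\frac{1}{m{\left(I{\left(-14,-8 \right)} \right)} + y{\left(-157,-81 \right)}} = \frac{1}{\left(-6 - \frac{19}{3}\right) + 31} = \frac{1}{- \frac{37}{3} + 31} = \frac{1}{\frac{56}{3}} = \frac{3}{56}$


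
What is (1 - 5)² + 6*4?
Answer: 40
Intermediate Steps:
(1 - 5)² + 6*4 = (-4)² + 24 = 16 + 24 = 40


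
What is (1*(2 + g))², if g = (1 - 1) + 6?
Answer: 64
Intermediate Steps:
g = 6 (g = 0 + 6 = 6)
(1*(2 + g))² = (1*(2 + 6))² = (1*8)² = 8² = 64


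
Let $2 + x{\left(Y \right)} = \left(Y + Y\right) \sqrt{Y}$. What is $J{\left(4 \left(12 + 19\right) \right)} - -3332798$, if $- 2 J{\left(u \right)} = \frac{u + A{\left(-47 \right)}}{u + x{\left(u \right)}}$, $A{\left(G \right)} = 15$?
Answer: $\frac{25367965258855}{7611612} - \frac{8618 \sqrt{31}}{1902903} \approx 3.3328 \cdot 10^{6}$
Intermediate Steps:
$x{\left(Y \right)} = -2 + 2 Y^{\frac{3}{2}}$ ($x{\left(Y \right)} = -2 + \left(Y + Y\right) \sqrt{Y} = -2 + 2 Y \sqrt{Y} = -2 + 2 Y^{\frac{3}{2}}$)
$J{\left(u \right)} = - \frac{15 + u}{2 \left(-2 + u + 2 u^{\frac{3}{2}}\right)}$ ($J{\left(u \right)} = - \frac{\left(u + 15\right) \frac{1}{u + \left(-2 + 2 u^{\frac{3}{2}}\right)}}{2} = - \frac{\left(15 + u\right) \frac{1}{-2 + u + 2 u^{\frac{3}{2}}}}{2} = - \frac{\frac{1}{-2 + u + 2 u^{\frac{3}{2}}} \left(15 + u\right)}{2} = - \frac{15 + u}{2 \left(-2 + u + 2 u^{\frac{3}{2}}\right)}$)
$J{\left(4 \left(12 + 19\right) \right)} - -3332798 = \frac{-15 - 4 \left(12 + 19\right)}{2 \left(-2 + 4 \left(12 + 19\right) + 2 \left(4 \left(12 + 19\right)\right)^{\frac{3}{2}}\right)} - -3332798 = \frac{-15 - 4 \cdot 31}{2 \left(-2 + 4 \cdot 31 + 2 \left(4 \cdot 31\right)^{\frac{3}{2}}\right)} + 3332798 = \frac{-15 - 124}{2 \left(-2 + 124 + 2 \cdot 124^{\frac{3}{2}}\right)} + 3332798 = \frac{-15 - 124}{2 \left(-2 + 124 + 2 \cdot 248 \sqrt{31}\right)} + 3332798 = \frac{1}{2} \frac{1}{-2 + 124 + 496 \sqrt{31}} \left(-139\right) + 3332798 = \frac{1}{2} \frac{1}{122 + 496 \sqrt{31}} \left(-139\right) + 3332798 = - \frac{139}{2 \left(122 + 496 \sqrt{31}\right)} + 3332798 = 3332798 - \frac{139}{2 \left(122 + 496 \sqrt{31}\right)}$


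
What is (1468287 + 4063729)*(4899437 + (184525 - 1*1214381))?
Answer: 21406584005296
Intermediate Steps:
(1468287 + 4063729)*(4899437 + (184525 - 1*1214381)) = 5532016*(4899437 + (184525 - 1214381)) = 5532016*(4899437 - 1029856) = 5532016*3869581 = 21406584005296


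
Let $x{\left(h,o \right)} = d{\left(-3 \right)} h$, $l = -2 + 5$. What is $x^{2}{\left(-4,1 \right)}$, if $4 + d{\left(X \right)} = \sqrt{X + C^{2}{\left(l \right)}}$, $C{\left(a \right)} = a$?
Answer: $352 - 128 \sqrt{6} \approx 38.465$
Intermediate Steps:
$l = 3$
$d{\left(X \right)} = -4 + \sqrt{9 + X}$ ($d{\left(X \right)} = -4 + \sqrt{X + 3^{2}} = -4 + \sqrt{X + 9} = -4 + \sqrt{9 + X}$)
$x{\left(h,o \right)} = h \left(-4 + \sqrt{6}\right)$ ($x{\left(h,o \right)} = \left(-4 + \sqrt{9 - 3}\right) h = \left(-4 + \sqrt{6}\right) h = h \left(-4 + \sqrt{6}\right)$)
$x^{2}{\left(-4,1 \right)} = \left(- 4 \left(-4 + \sqrt{6}\right)\right)^{2} = \left(16 - 4 \sqrt{6}\right)^{2}$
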